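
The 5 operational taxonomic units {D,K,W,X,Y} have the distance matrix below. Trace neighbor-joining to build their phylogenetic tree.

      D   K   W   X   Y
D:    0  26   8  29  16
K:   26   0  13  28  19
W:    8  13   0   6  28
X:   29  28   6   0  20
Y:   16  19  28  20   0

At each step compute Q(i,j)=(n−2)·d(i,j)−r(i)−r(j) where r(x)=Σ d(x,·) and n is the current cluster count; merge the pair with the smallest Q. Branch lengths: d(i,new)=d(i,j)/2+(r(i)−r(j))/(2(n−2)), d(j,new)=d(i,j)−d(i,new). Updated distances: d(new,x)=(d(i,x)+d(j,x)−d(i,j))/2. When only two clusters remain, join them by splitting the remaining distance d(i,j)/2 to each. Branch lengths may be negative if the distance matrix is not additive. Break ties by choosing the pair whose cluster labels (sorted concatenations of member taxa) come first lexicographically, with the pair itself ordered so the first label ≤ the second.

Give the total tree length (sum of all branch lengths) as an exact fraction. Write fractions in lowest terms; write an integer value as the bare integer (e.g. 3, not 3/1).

step 1: merge (W,X) at d=6, Q=-120; branch lengths W→-5/3, X→23/3; new cluster WX
  updated: d(D,WX)=31/2, d(K,WX)=35/2, d(WX,Y)=21
step 2: merge (D,Y) at d=16, Q=-163/2; branch lengths D→67/8, Y→61/8; new cluster DY
  updated: d(DY,K)=29/2, d(DY,WX)=41/4
step 3: merge (DY,K) at d=29/2, Q=-169/4; branch lengths DY→29/8, K→87/8; new cluster DKY
  updated: d(DKY,WX)=53/8
step 4: merge (DKY,WX) at d=53/8; branch lengths DKY→53/16, WX→53/16; new cluster DKWXY
final tree: (((D:67/8,Y:61/8):29/8,K:87/8):53/16,(W:-5/3,X:23/3):53/16)
total length: 345/8

345/8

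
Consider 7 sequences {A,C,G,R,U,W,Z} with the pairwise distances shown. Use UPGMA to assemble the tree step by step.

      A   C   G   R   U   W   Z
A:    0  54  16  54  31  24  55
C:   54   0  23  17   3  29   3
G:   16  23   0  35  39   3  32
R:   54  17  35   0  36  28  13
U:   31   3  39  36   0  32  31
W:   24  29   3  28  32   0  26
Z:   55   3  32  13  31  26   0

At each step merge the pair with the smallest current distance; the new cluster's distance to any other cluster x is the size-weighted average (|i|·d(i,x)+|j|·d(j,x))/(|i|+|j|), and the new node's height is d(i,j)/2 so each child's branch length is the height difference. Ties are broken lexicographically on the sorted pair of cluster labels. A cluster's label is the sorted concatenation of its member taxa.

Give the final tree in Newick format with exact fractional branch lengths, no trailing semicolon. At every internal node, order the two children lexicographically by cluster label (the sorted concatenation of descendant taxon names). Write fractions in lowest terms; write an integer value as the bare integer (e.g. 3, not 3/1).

1. join C+U (d=3) ⇒ CU; edges |C|=3/2, |U|=3/2
  updated: d(A,CU)=85/2, d(CU,G)=31, d(CU,R)=53/2, d(CU,W)=61/2, d(CU,Z)=17
2. join G+W (d=3) ⇒ GW; edges |G|=3/2, |W|=3/2
  updated: d(A,GW)=20, d(CU,GW)=123/4, d(GW,R)=63/2, d(GW,Z)=29
3. join R+Z (d=13) ⇒ RZ; edges |R|=13/2, |Z|=13/2
  updated: d(A,RZ)=109/2, d(CU,RZ)=87/4, d(GW,RZ)=121/4
4. join A+GW (d=20) ⇒ AGW; edges |A|=10, |GW|=17/2
  updated: d(AGW,CU)=104/3, d(AGW,RZ)=115/3
5. join CU+RZ (d=87/4) ⇒ CRUZ; edges |CU|=75/8, |RZ|=35/8
  updated: d(AGW,CRUZ)=73/2
6. join AGW+CRUZ (d=73/2) ⇒ ACGRUWZ; edges |AGW|=33/4, |CRUZ|=59/8
final tree: ((A:10,(G:3/2,W:3/2):17/2):33/4,((C:3/2,U:3/2):75/8,(R:13/2,Z:13/2):35/8):59/8)
total length: 535/8

((A:10,(G:3/2,W:3/2):17/2):33/4,((C:3/2,U:3/2):75/8,(R:13/2,Z:13/2):35/8):59/8)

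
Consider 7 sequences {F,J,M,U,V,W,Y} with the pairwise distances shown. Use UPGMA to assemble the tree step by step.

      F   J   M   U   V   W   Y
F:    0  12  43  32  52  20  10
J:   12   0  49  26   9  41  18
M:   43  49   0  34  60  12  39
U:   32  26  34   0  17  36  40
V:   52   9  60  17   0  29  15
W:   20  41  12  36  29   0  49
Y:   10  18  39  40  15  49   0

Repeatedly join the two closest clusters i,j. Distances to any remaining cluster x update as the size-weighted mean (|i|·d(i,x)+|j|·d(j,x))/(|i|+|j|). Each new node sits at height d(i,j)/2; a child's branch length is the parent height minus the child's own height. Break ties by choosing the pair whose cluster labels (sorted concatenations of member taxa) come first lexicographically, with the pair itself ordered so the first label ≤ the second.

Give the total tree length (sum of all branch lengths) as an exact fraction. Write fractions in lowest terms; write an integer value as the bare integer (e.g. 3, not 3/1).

241/3

iteration 1: select J,V (d=9); attach at lengths (9/2, 9/2); label the merged cluster JV
  updated: d(F,JV)=32, d(JV,M)=109/2, d(JV,U)=43/2, d(JV,W)=35, d(JV,Y)=33/2
iteration 2: select F,Y (d=10); attach at lengths (5, 5); label the merged cluster FY
  updated: d(FY,JV)=97/4, d(FY,M)=41, d(FY,U)=36, d(FY,W)=69/2
iteration 3: select M,W (d=12); attach at lengths (6, 6); label the merged cluster MW
  updated: d(FY,MW)=151/4, d(JV,MW)=179/4, d(MW,U)=35
iteration 4: select JV,U (d=43/2); attach at lengths (25/4, 43/4); label the merged cluster JUV
  updated: d(FY,JUV)=169/6, d(JUV,MW)=83/2
iteration 5: select FY,JUV (d=169/6); attach at lengths (109/12, 10/3); label the merged cluster FJUVY
  updated: d(FJUVY,MW)=40
iteration 6: select FJUVY,MW (d=40); attach at lengths (71/12, 14); label the merged cluster FJMUVWY
final tree: (((F:5,Y:5):109/12,((J:9/2,V:9/2):25/4,U:43/4):10/3):71/12,(M:6,W:6):14)
total length: 241/3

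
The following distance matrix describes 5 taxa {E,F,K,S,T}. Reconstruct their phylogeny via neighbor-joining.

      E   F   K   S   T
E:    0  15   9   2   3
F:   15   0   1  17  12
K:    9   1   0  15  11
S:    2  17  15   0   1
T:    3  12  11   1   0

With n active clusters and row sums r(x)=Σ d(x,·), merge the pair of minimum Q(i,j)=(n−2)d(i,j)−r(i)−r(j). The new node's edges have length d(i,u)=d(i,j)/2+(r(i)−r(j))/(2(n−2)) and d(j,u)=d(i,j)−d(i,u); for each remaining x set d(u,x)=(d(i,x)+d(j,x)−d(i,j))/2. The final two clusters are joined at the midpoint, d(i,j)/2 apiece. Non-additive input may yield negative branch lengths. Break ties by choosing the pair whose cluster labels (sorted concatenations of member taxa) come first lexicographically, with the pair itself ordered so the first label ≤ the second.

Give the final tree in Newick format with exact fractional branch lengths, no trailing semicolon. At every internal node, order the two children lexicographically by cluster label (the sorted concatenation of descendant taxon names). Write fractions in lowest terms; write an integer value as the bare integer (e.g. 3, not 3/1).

(((E:3/8,(F:2,K:-1):89/8):13/8,S:11/8):-3/16,T:-3/16)

iteration 1: select F,K (d=1, Q=-78); attach at lengths (2, -1); label the merged cluster FK
  updated: d(E,FK)=23/2, d(FK,S)=31/2, d(FK,T)=11
iteration 2: select E,FK (d=23/2, Q=-63/2); attach at lengths (3/8, 89/8); label the merged cluster EFK
  updated: d(EFK,S)=3, d(EFK,T)=5/4
iteration 3: select EFK,S (d=3, Q=-21/4); attach at lengths (13/8, 11/8); label the merged cluster EFKS
  updated: d(EFKS,T)=-3/8
iteration 4: select EFKS,T (d=-3/8); attach at lengths (-3/16, -3/16); label the merged cluster EFKST
final tree: (((E:3/8,(F:2,K:-1):89/8):13/8,S:11/8):-3/16,T:-3/16)
total length: 121/8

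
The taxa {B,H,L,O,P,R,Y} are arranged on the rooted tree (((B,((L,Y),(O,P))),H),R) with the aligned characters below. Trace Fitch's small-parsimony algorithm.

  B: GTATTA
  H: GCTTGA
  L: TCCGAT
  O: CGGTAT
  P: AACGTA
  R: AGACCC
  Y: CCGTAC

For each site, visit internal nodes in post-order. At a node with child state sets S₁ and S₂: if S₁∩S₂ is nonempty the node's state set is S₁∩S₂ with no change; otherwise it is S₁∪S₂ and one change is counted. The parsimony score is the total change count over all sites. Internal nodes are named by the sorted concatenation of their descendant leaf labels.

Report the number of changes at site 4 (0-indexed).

site 0, node LY: L={T} ∪ Y={C} → {C,T} (+1)
site 0, node OP: O={C} ∪ P={A} → {A,C} (+1)
site 0, node LOPY: LY={C,T} ∩ OP={A,C} → {C} (+0)
site 0, node BLOPY: B={G} ∪ LOPY={C} → {C,G} (+1)
site 0, node BHLOPY: BLOPY={C,G} ∩ H={G} → {G} (+0)
site 0, node BHLOPRY: BHLOPY={G} ∪ R={A} → {A,G} (+1)
site 1, node LY: L={C} ∩ Y={C} → {C} (+0)
site 1, node OP: O={G} ∪ P={A} → {A,G} (+1)
site 1, node LOPY: LY={C} ∪ OP={A,G} → {A,C,G} (+1)
site 1, node BLOPY: B={T} ∪ LOPY={A,C,G} → {A,C,G,T} (+1)
site 1, node BHLOPY: BLOPY={A,C,G,T} ∩ H={C} → {C} (+0)
site 1, node BHLOPRY: BHLOPY={C} ∪ R={G} → {C,G} (+1)
site 2, node LY: L={C} ∪ Y={G} → {C,G} (+1)
site 2, node OP: O={G} ∪ P={C} → {C,G} (+1)
site 2, node LOPY: LY={C,G} ∩ OP={C,G} → {C,G} (+0)
site 2, node BLOPY: B={A} ∪ LOPY={C,G} → {A,C,G} (+1)
site 2, node BHLOPY: BLOPY={A,C,G} ∪ H={T} → {A,C,G,T} (+1)
site 2, node BHLOPRY: BHLOPY={A,C,G,T} ∩ R={A} → {A} (+0)
site 3, node LY: L={G} ∪ Y={T} → {G,T} (+1)
site 3, node OP: O={T} ∪ P={G} → {G,T} (+1)
site 3, node LOPY: LY={G,T} ∩ OP={G,T} → {G,T} (+0)
site 3, node BLOPY: B={T} ∩ LOPY={G,T} → {T} (+0)
site 3, node BHLOPY: BLOPY={T} ∩ H={T} → {T} (+0)
site 3, node BHLOPRY: BHLOPY={T} ∪ R={C} → {C,T} (+1)
site 4, node LY: L={A} ∩ Y={A} → {A} (+0)
site 4, node OP: O={A} ∪ P={T} → {A,T} (+1)
site 4, node LOPY: LY={A} ∩ OP={A,T} → {A} (+0)
site 4, node BLOPY: B={T} ∪ LOPY={A} → {A,T} (+1)
site 4, node BHLOPY: BLOPY={A,T} ∪ H={G} → {A,G,T} (+1)
site 4, node BHLOPRY: BHLOPY={A,G,T} ∪ R={C} → {A,C,G,T} (+1)
site 5, node LY: L={T} ∪ Y={C} → {C,T} (+1)
site 5, node OP: O={T} ∪ P={A} → {A,T} (+1)
site 5, node LOPY: LY={C,T} ∩ OP={A,T} → {T} (+0)
site 5, node BLOPY: B={A} ∪ LOPY={T} → {A,T} (+1)
site 5, node BHLOPY: BLOPY={A,T} ∩ H={A} → {A} (+0)
site 5, node BHLOPRY: BHLOPY={A} ∪ R={C} → {A,C} (+1)
per-site changes: [4, 4, 4, 3, 4, 4]; total = 23

4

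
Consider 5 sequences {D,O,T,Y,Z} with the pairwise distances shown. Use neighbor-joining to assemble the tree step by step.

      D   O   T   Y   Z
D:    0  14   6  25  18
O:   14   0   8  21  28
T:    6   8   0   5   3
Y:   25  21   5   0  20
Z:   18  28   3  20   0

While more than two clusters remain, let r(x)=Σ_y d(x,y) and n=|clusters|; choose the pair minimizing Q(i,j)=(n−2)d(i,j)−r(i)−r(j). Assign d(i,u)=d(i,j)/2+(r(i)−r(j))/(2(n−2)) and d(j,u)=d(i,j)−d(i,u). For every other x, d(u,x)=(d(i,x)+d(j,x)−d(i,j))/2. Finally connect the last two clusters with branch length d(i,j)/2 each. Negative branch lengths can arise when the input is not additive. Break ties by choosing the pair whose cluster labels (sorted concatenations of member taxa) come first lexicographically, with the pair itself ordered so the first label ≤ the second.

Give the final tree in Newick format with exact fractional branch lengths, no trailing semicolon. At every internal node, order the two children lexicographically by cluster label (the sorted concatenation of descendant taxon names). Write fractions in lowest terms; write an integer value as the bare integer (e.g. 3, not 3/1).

1. join D+O (d=14, Q=-92) ⇒ DO; edges |D|=17/3, |O|=25/3
  updated: d(DO,T)=0, d(DO,Y)=16, d(DO,Z)=16
2. join DO+Y (d=16, Q=-41) ⇒ DOY; edges |DO|=23/4, |Y|=41/4
  updated: d(DOY,T)=-11/2, d(DOY,Z)=10
3. join DOY+T (d=-11/2, Q=-15/2) ⇒ DOTY; edges |DOY|=3/4, |T|=-25/4
  updated: d(DOTY,Z)=37/4
4. join DOTY+Z (d=37/4) ⇒ DOTYZ; edges |DOTY|=37/8, |Z|=37/8
final tree: ((((D:17/3,O:25/3):23/4,Y:41/4):3/4,T:-25/4):37/8,Z:37/8)
total length: 135/4

((((D:17/3,O:25/3):23/4,Y:41/4):3/4,T:-25/4):37/8,Z:37/8)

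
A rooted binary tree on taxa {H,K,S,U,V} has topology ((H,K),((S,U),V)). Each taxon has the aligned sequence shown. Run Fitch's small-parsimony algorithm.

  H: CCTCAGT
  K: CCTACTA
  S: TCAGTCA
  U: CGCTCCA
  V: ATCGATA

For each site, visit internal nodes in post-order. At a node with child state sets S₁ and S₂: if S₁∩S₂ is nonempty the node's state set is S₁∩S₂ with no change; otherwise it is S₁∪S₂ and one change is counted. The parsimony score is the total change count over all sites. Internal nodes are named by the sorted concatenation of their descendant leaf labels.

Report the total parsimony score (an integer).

15

HK@0: {C} ∩ {C} = {C} (intersection, +0)
SU@0: {T} ∪ {C} = {C,T} (union, +1)
SUV@0: {C,T} ∪ {A} = {A,C,T} (union, +1)
HKSUV@0: {C} ∩ {A,C,T} = {C} (intersection, +0)
HK@1: {C} ∩ {C} = {C} (intersection, +0)
SU@1: {C} ∪ {G} = {C,G} (union, +1)
SUV@1: {C,G} ∪ {T} = {C,G,T} (union, +1)
HKSUV@1: {C} ∩ {C,G,T} = {C} (intersection, +0)
HK@2: {T} ∩ {T} = {T} (intersection, +0)
SU@2: {A} ∪ {C} = {A,C} (union, +1)
SUV@2: {A,C} ∩ {C} = {C} (intersection, +0)
HKSUV@2: {T} ∪ {C} = {C,T} (union, +1)
HK@3: {C} ∪ {A} = {A,C} (union, +1)
SU@3: {G} ∪ {T} = {G,T} (union, +1)
SUV@3: {G,T} ∩ {G} = {G} (intersection, +0)
HKSUV@3: {A,C} ∪ {G} = {A,C,G} (union, +1)
HK@4: {A} ∪ {C} = {A,C} (union, +1)
SU@4: {T} ∪ {C} = {C,T} (union, +1)
SUV@4: {C,T} ∪ {A} = {A,C,T} (union, +1)
HKSUV@4: {A,C} ∩ {A,C,T} = {A,C} (intersection, +0)
HK@5: {G} ∪ {T} = {G,T} (union, +1)
SU@5: {C} ∩ {C} = {C} (intersection, +0)
SUV@5: {C} ∪ {T} = {C,T} (union, +1)
HKSUV@5: {G,T} ∩ {C,T} = {T} (intersection, +0)
HK@6: {T} ∪ {A} = {A,T} (union, +1)
SU@6: {A} ∩ {A} = {A} (intersection, +0)
SUV@6: {A} ∩ {A} = {A} (intersection, +0)
HKSUV@6: {A,T} ∩ {A} = {A} (intersection, +0)
per-site changes: [2, 2, 2, 3, 3, 2, 1]; total = 15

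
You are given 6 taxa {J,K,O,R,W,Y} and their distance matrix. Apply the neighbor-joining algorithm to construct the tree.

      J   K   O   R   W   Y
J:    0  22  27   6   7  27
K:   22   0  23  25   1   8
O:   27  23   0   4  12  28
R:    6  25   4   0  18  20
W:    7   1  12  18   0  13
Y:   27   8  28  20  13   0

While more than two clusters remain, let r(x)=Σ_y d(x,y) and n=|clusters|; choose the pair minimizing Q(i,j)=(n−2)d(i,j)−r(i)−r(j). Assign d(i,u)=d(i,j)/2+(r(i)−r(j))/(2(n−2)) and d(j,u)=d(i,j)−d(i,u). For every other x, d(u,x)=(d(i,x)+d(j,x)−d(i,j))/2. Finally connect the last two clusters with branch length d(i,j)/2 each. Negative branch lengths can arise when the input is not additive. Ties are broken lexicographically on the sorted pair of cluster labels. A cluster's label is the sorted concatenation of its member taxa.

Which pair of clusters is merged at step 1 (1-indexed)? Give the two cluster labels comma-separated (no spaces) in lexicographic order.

1. join O+R (d=4, Q=-151) ⇒ OR; edges |O|=37/8, |R|=-5/8
  updated: d(J,OR)=29/2, d(K,OR)=22, d(OR,W)=13, d(OR,Y)=22
2. join K+Y (d=8, Q=-99) ⇒ KY; edges |K|=7/6, |Y|=41/6
  updated: d(J,KY)=41/2, d(KY,OR)=18, d(KY,W)=3
3. join J+OR (d=29/2, Q=-117/2) ⇒ JOR; edges |J|=51/8, |OR|=65/8
  updated: d(JOR,KY)=12, d(JOR,W)=11/4
4. join JOR+KY (d=12, Q=-71/4) ⇒ JKORY; edges |JOR|=47/8, |KY|=49/8
  updated: d(JKORY,W)=-25/8
5. join JKORY+W (d=-25/8) ⇒ JKORWY; edges |JKORY|=-25/16, |W|=-25/16
final tree: (((J:51/8,(O:37/8,R:-5/8):65/8):47/8,(K:7/6,Y:41/6):49/8):-25/16,W:-25/16)
total length: 283/8

O,R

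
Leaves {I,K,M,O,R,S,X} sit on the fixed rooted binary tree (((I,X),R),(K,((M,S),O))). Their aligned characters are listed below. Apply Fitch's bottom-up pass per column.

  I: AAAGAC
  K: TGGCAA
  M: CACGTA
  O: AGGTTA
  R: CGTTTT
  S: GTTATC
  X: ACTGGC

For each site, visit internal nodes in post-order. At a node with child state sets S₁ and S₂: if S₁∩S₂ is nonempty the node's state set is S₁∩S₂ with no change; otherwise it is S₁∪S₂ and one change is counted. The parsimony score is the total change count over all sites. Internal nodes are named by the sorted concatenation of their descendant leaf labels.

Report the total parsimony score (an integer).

22

[col 0] IX: children I:{A}, X:{A} ∩→ {A}; cost 0
[col 0] IRX: children IX:{A}, R:{C} ∪→ {A,C}; cost 1
[col 0] MS: children M:{C}, S:{G} ∪→ {C,G}; cost 1
[col 0] MOS: children MS:{C,G}, O:{A} ∪→ {A,C,G}; cost 1
[col 0] KMOS: children K:{T}, MOS:{A,C,G} ∪→ {A,C,G,T}; cost 1
[col 0] IKMORSX: children IRX:{A,C}, KMOS:{A,C,G,T} ∩→ {A,C}; cost 0
[col 1] IX: children I:{A}, X:{C} ∪→ {A,C}; cost 1
[col 1] IRX: children IX:{A,C}, R:{G} ∪→ {A,C,G}; cost 1
[col 1] MS: children M:{A}, S:{T} ∪→ {A,T}; cost 1
[col 1] MOS: children MS:{A,T}, O:{G} ∪→ {A,G,T}; cost 1
[col 1] KMOS: children K:{G}, MOS:{A,G,T} ∩→ {G}; cost 0
[col 1] IKMORSX: children IRX:{A,C,G}, KMOS:{G} ∩→ {G}; cost 0
[col 2] IX: children I:{A}, X:{T} ∪→ {A,T}; cost 1
[col 2] IRX: children IX:{A,T}, R:{T} ∩→ {T}; cost 0
[col 2] MS: children M:{C}, S:{T} ∪→ {C,T}; cost 1
[col 2] MOS: children MS:{C,T}, O:{G} ∪→ {C,G,T}; cost 1
[col 2] KMOS: children K:{G}, MOS:{C,G,T} ∩→ {G}; cost 0
[col 2] IKMORSX: children IRX:{T}, KMOS:{G} ∪→ {G,T}; cost 1
[col 3] IX: children I:{G}, X:{G} ∩→ {G}; cost 0
[col 3] IRX: children IX:{G}, R:{T} ∪→ {G,T}; cost 1
[col 3] MS: children M:{G}, S:{A} ∪→ {A,G}; cost 1
[col 3] MOS: children MS:{A,G}, O:{T} ∪→ {A,G,T}; cost 1
[col 3] KMOS: children K:{C}, MOS:{A,G,T} ∪→ {A,C,G,T}; cost 1
[col 3] IKMORSX: children IRX:{G,T}, KMOS:{A,C,G,T} ∩→ {G,T}; cost 0
[col 4] IX: children I:{A}, X:{G} ∪→ {A,G}; cost 1
[col 4] IRX: children IX:{A,G}, R:{T} ∪→ {A,G,T}; cost 1
[col 4] MS: children M:{T}, S:{T} ∩→ {T}; cost 0
[col 4] MOS: children MS:{T}, O:{T} ∩→ {T}; cost 0
[col 4] KMOS: children K:{A}, MOS:{T} ∪→ {A,T}; cost 1
[col 4] IKMORSX: children IRX:{A,G,T}, KMOS:{A,T} ∩→ {A,T}; cost 0
[col 5] IX: children I:{C}, X:{C} ∩→ {C}; cost 0
[col 5] IRX: children IX:{C}, R:{T} ∪→ {C,T}; cost 1
[col 5] MS: children M:{A}, S:{C} ∪→ {A,C}; cost 1
[col 5] MOS: children MS:{A,C}, O:{A} ∩→ {A}; cost 0
[col 5] KMOS: children K:{A}, MOS:{A} ∩→ {A}; cost 0
[col 5] IKMORSX: children IRX:{C,T}, KMOS:{A} ∪→ {A,C,T}; cost 1
per-site changes: [4, 4, 4, 4, 3, 3]; total = 22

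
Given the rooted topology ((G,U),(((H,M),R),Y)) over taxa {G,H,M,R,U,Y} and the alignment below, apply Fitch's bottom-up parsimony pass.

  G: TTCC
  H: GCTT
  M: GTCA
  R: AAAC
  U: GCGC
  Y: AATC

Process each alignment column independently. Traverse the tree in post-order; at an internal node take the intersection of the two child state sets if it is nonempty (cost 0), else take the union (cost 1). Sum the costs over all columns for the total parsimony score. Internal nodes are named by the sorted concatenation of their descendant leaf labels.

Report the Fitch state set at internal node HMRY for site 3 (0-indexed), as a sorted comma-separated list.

site 0, node GU: G={T} ∪ U={G} → {G,T} (+1)
site 0, node HM: H={G} ∩ M={G} → {G} (+0)
site 0, node HMR: HM={G} ∪ R={A} → {A,G} (+1)
site 0, node HMRY: HMR={A,G} ∩ Y={A} → {A} (+0)
site 0, node GHMRUY: GU={G,T} ∪ HMRY={A} → {A,G,T} (+1)
site 1, node GU: G={T} ∪ U={C} → {C,T} (+1)
site 1, node HM: H={C} ∪ M={T} → {C,T} (+1)
site 1, node HMR: HM={C,T} ∪ R={A} → {A,C,T} (+1)
site 1, node HMRY: HMR={A,C,T} ∩ Y={A} → {A} (+0)
site 1, node GHMRUY: GU={C,T} ∪ HMRY={A} → {A,C,T} (+1)
site 2, node GU: G={C} ∪ U={G} → {C,G} (+1)
site 2, node HM: H={T} ∪ M={C} → {C,T} (+1)
site 2, node HMR: HM={C,T} ∪ R={A} → {A,C,T} (+1)
site 2, node HMRY: HMR={A,C,T} ∩ Y={T} → {T} (+0)
site 2, node GHMRUY: GU={C,G} ∪ HMRY={T} → {C,G,T} (+1)
site 3, node GU: G={C} ∩ U={C} → {C} (+0)
site 3, node HM: H={T} ∪ M={A} → {A,T} (+1)
site 3, node HMR: HM={A,T} ∪ R={C} → {A,C,T} (+1)
site 3, node HMRY: HMR={A,C,T} ∩ Y={C} → {C} (+0)
site 3, node GHMRUY: GU={C} ∩ HMRY={C} → {C} (+0)
per-site changes: [3, 4, 4, 2]; total = 13

C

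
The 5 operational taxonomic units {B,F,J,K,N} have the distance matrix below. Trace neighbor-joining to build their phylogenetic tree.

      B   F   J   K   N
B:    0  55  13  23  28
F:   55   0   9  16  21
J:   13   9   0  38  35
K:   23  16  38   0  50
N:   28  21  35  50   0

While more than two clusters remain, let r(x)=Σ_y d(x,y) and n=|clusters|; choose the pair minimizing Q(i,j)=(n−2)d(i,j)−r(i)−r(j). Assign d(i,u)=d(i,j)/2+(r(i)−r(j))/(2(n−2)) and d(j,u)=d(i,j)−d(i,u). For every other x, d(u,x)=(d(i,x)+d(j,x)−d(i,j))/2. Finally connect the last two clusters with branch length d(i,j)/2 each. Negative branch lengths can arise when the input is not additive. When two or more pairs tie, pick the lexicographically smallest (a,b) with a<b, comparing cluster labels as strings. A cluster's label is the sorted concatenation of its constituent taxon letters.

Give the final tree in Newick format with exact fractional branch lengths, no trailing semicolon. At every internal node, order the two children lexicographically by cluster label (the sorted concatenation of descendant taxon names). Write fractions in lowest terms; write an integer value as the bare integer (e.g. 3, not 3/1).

(((B:69/8,J:35/8):57/8,(F:11/3,K:37/3):77/8):143/16,N:143/16)

1. join F+K (d=16, Q=-180) ⇒ FK; edges |F|=11/3, |K|=37/3
  updated: d(B,FK)=31, d(FK,J)=31/2, d(FK,N)=55/2
2. join B+J (d=13, Q=-219/2) ⇒ BJ; edges |B|=69/8, |J|=35/8
  updated: d(BJ,FK)=67/4, d(BJ,N)=25
3. join BJ+FK (d=67/4, Q=-277/4) ⇒ BFJK; edges |BJ|=57/8, |FK|=77/8
  updated: d(BFJK,N)=143/8
4. join BFJK+N (d=143/8) ⇒ BFJKN; edges |BFJK|=143/16, |N|=143/16
final tree: (((B:69/8,J:35/8):57/8,(F:11/3,K:37/3):77/8):143/16,N:143/16)
total length: 509/8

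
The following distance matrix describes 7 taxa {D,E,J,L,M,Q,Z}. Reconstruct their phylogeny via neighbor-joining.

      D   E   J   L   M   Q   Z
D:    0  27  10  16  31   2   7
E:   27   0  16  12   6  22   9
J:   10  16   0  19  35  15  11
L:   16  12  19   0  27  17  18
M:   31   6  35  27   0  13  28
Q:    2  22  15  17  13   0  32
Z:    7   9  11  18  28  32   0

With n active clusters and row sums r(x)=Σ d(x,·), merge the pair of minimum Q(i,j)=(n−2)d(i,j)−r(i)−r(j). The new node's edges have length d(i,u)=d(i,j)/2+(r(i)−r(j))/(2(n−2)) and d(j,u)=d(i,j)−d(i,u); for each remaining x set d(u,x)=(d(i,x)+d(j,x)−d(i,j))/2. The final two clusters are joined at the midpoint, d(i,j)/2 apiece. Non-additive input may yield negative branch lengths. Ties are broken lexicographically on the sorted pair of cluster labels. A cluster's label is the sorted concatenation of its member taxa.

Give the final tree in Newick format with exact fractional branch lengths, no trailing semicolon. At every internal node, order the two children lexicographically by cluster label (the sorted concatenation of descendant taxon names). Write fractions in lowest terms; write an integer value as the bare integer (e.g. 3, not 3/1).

(((((D:-23/16,Q:55/16):47/8,J:45/8):89/32,Z:199/32):73/32,(E:-9/5,M:39/5):273/32):255/64,L:255/64)

iteration 1: select E,M (d=6, Q=-202); attach at lengths (-9/5, 39/5); label the merged cluster EM
  updated: d(D,EM)=26, d(EM,J)=45/2, d(EM,L)=33/2, d(EM,Q)=29/2, d(EM,Z)=31/2
iteration 2: select D,Q (d=2, Q=-267/2); attach at lengths (-23/16, 55/16); label the merged cluster DQ
  updated: d(DQ,EM)=77/4, d(DQ,J)=23/2, d(DQ,L)=31/2, d(DQ,Z)=37/2
iteration 3: select DQ,J (d=23/2, Q=-377/4); attach at lengths (47/8, 45/8); label the merged cluster DJQ
  updated: d(DJQ,EM)=121/8, d(DJQ,L)=23/2, d(DJQ,Z)=9
iteration 4: select DJQ,Z (d=9, Q=-481/8); attach at lengths (89/32, 199/32); label the merged cluster DJQZ
  updated: d(DJQZ,EM)=173/16, d(DJQZ,L)=41/4
iteration 5: select DJQZ,EM (d=173/16, Q=-601/16); attach at lengths (73/32, 273/32); label the merged cluster DEJMQZ
  updated: d(DEJMQZ,L)=255/32
iteration 6: select DEJMQZ,L (d=255/32); attach at lengths (255/64, 255/64); label the merged cluster DEJLMQZ
final tree: (((((D:-23/16,Q:55/16):47/8,J:45/8):89/32,Z:199/32):73/32,(E:-9/5,M:39/5):273/32):255/64,L:255/64)
total length: 1513/32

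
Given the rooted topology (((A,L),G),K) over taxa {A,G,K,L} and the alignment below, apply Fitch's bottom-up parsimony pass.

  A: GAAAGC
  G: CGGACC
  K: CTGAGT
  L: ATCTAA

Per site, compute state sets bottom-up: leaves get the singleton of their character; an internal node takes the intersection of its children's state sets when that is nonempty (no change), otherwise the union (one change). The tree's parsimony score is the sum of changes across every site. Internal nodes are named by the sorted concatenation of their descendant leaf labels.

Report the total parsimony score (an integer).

[col 0] AL: children A:{G}, L:{A} ∪→ {A,G}; cost 1
[col 0] AGL: children AL:{A,G}, G:{C} ∪→ {A,C,G}; cost 1
[col 0] AGKL: children AGL:{A,C,G}, K:{C} ∩→ {C}; cost 0
[col 1] AL: children A:{A}, L:{T} ∪→ {A,T}; cost 1
[col 1] AGL: children AL:{A,T}, G:{G} ∪→ {A,G,T}; cost 1
[col 1] AGKL: children AGL:{A,G,T}, K:{T} ∩→ {T}; cost 0
[col 2] AL: children A:{A}, L:{C} ∪→ {A,C}; cost 1
[col 2] AGL: children AL:{A,C}, G:{G} ∪→ {A,C,G}; cost 1
[col 2] AGKL: children AGL:{A,C,G}, K:{G} ∩→ {G}; cost 0
[col 3] AL: children A:{A}, L:{T} ∪→ {A,T}; cost 1
[col 3] AGL: children AL:{A,T}, G:{A} ∩→ {A}; cost 0
[col 3] AGKL: children AGL:{A}, K:{A} ∩→ {A}; cost 0
[col 4] AL: children A:{G}, L:{A} ∪→ {A,G}; cost 1
[col 4] AGL: children AL:{A,G}, G:{C} ∪→ {A,C,G}; cost 1
[col 4] AGKL: children AGL:{A,C,G}, K:{G} ∩→ {G}; cost 0
[col 5] AL: children A:{C}, L:{A} ∪→ {A,C}; cost 1
[col 5] AGL: children AL:{A,C}, G:{C} ∩→ {C}; cost 0
[col 5] AGKL: children AGL:{C}, K:{T} ∪→ {C,T}; cost 1
per-site changes: [2, 2, 2, 1, 2, 2]; total = 11

11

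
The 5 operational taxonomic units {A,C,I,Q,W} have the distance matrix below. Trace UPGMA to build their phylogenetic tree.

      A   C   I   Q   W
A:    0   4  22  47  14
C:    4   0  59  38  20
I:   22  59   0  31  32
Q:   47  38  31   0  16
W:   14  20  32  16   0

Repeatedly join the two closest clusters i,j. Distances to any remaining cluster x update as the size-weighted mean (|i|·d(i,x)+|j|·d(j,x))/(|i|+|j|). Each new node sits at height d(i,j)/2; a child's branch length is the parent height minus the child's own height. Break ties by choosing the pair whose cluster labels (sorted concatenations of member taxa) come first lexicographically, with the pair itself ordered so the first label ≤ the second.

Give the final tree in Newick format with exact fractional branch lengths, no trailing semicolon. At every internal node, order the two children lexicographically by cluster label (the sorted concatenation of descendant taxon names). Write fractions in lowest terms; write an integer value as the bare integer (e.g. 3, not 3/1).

(((A:2,C:2):103/8,(Q:8,W:8):55/8):25/8,I:18)

1. join A+C (d=4) ⇒ AC; edges |A|=2, |C|=2
  updated: d(AC,I)=81/2, d(AC,Q)=85/2, d(AC,W)=17
2. join Q+W (d=16) ⇒ QW; edges |Q|=8, |W|=8
  updated: d(AC,QW)=119/4, d(I,QW)=63/2
3. join AC+QW (d=119/4) ⇒ ACQW; edges |AC|=103/8, |QW|=55/8
  updated: d(ACQW,I)=36
4. join ACQW+I (d=36) ⇒ ACIQW; edges |ACQW|=25/8, |I|=18
final tree: (((A:2,C:2):103/8,(Q:8,W:8):55/8):25/8,I:18)
total length: 487/8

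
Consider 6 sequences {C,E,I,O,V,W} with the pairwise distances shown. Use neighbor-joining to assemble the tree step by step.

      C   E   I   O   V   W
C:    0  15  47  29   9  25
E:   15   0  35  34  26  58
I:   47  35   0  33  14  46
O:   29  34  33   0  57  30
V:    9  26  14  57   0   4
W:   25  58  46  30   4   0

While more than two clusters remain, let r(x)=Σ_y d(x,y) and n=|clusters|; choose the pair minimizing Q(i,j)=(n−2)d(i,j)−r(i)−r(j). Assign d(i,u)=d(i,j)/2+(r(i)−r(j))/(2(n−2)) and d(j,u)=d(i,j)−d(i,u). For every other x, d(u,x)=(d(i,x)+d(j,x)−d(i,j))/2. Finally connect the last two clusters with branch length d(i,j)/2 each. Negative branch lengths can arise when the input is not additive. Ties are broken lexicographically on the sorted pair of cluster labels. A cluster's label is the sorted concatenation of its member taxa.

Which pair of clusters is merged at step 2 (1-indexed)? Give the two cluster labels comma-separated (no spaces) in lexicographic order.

iteration 1: select V,W (d=4, Q=-257); attach at lengths (-37/8, 69/8); label the merged cluster VW
  updated: d(C,VW)=15, d(E,VW)=40, d(I,VW)=28, d(O,VW)=83/2
iteration 2: select C,VW (d=15, Q=-371/2); attach at lengths (53/12, 127/12); label the merged cluster CVW
  updated: d(CVW,E)=20, d(CVW,I)=30, d(CVW,O)=111/4
iteration 3: select CVW,E (d=20, Q=-507/4); attach at lengths (115/16, 205/16); label the merged cluster CEVW
  updated: d(CEVW,I)=45/2, d(CEVW,O)=167/8
iteration 4: select CEVW,I (d=45/2, Q=-611/8); attach at lengths (83/16, 277/16); label the merged cluster CEIVW
  updated: d(CEIVW,O)=251/16
iteration 5: select CEIVW,O (d=251/16); attach at lengths (251/32, 251/32); label the merged cluster CEIOVW
final tree: ((((C:53/12,(V:-37/8,W:69/8):127/12):115/16,E:205/16):83/16,I:277/16):251/32,O:251/32)
total length: 1235/16

C,VW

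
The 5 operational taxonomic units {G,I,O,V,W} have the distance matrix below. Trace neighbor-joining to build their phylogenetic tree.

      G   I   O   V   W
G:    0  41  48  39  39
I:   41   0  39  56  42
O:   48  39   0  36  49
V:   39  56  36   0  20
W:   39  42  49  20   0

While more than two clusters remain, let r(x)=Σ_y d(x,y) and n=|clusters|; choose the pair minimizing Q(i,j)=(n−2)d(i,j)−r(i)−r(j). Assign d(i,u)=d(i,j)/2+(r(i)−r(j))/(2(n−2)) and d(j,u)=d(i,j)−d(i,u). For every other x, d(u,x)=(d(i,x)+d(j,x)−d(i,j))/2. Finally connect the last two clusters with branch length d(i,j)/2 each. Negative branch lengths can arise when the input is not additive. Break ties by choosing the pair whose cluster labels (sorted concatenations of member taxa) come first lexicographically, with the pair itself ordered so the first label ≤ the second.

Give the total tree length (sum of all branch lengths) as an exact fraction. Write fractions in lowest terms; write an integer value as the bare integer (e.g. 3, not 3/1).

753/8

step 1: merge (V,W) at d=20, Q=-241; branch lengths V→61/6, W→59/6; new cluster VW
  updated: d(G,VW)=29, d(I,VW)=39, d(O,VW)=65/2
step 2: merge (G,VW) at d=29, Q=-321/2; branch lengths G→151/8, VW→81/8; new cluster GVW
  updated: d(GVW,I)=51/2, d(GVW,O)=103/4
step 3: merge (GVW,I) at d=51/2, Q=-361/4; branch lengths GVW→49/8, I→155/8; new cluster GIVW
  updated: d(GIVW,O)=157/8
step 4: merge (GIVW,O) at d=157/8; branch lengths GIVW→157/16, O→157/16; new cluster GIOVW
final tree: (((G:151/8,(V:61/6,W:59/6):81/8):49/8,I:155/8):157/16,O:157/16)
total length: 753/8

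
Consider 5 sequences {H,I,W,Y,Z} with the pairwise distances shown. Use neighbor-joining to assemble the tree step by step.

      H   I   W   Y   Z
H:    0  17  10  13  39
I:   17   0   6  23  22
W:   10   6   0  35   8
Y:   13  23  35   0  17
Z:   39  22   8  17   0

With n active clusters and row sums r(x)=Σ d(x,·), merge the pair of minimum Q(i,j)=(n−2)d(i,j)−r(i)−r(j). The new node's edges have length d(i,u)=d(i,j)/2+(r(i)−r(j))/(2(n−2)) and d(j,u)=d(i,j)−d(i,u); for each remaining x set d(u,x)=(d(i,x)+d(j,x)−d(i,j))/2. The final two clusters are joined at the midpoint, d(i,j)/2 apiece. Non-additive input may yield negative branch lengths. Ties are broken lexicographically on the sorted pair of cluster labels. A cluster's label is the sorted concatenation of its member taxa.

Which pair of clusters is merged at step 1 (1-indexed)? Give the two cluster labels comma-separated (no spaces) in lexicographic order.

iteration 1: select H,Y (d=13, Q=-128); attach at lengths (5, 8); label the merged cluster HY
  updated: d(HY,I)=27/2, d(HY,W)=16, d(HY,Z)=43/2
iteration 2: select HY,I (d=27/2, Q=-131/2); attach at lengths (73/8, 35/8); label the merged cluster HIY
  updated: d(HIY,W)=17/4, d(HIY,Z)=15
iteration 3: select HIY,W (d=17/4, Q=-109/4); attach at lengths (45/8, -11/8); label the merged cluster HIWY
  updated: d(HIWY,Z)=75/8
iteration 4: select HIWY,Z (d=75/8); attach at lengths (75/16, 75/16); label the merged cluster HIWYZ
final tree: ((((H:5,Y:8):73/8,I:35/8):45/8,W:-11/8):75/16,Z:75/16)
total length: 321/8

H,Y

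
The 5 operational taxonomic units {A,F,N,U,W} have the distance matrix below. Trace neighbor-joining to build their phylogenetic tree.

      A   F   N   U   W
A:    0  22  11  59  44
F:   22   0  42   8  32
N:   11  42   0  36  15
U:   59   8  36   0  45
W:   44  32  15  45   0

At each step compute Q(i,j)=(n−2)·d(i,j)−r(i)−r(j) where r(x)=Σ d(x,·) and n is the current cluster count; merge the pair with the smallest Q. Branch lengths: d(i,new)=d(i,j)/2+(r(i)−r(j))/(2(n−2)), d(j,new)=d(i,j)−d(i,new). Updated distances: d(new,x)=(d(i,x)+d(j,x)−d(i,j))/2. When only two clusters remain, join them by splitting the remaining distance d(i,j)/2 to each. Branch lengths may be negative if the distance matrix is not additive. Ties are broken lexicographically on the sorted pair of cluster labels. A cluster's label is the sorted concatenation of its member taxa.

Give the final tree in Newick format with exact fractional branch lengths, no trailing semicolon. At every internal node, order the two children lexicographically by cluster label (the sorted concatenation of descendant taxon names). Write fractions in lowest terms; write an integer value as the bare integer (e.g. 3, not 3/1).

(((A:105/8,N:-17/8):79/8,(F:-10/3,U:34/3):163/8):113/16,W:113/16)

iteration 1: select F,U (d=8, Q=-228); attach at lengths (-10/3, 34/3); label the merged cluster FU
  updated: d(A,FU)=73/2, d(FU,N)=35, d(FU,W)=69/2
iteration 2: select A,N (d=11, Q=-261/2); attach at lengths (105/8, -17/8); label the merged cluster AN
  updated: d(AN,FU)=121/4, d(AN,W)=24
iteration 3: select AN,FU (d=121/4, Q=-355/4); attach at lengths (79/8, 163/8); label the merged cluster AFNU
  updated: d(AFNU,W)=113/8
iteration 4: select AFNU,W (d=113/8); attach at lengths (113/16, 113/16); label the merged cluster AFNUW
final tree: (((A:105/8,N:-17/8):79/8,(F:-10/3,U:34/3):163/8):113/16,W:113/16)
total length: 507/8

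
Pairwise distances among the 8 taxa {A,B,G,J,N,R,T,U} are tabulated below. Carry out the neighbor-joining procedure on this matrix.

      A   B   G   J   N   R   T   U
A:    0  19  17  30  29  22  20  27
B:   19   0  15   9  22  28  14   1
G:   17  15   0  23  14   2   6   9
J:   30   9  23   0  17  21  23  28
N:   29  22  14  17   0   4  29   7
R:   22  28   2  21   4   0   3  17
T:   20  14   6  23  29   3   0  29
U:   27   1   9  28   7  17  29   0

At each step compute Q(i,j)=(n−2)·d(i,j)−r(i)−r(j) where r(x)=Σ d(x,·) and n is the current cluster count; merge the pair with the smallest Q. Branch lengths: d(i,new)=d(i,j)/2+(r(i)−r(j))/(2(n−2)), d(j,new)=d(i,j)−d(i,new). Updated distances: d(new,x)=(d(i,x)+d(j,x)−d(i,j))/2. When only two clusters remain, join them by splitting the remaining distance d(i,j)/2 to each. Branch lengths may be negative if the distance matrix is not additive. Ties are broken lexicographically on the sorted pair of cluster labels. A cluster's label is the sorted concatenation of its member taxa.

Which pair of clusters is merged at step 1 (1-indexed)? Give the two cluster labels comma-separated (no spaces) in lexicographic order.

B,U

iteration 1: select B,U (d=1, Q=-220); attach at lengths (-1/3, 4/3); label the merged cluster BU
  updated: d(A,BU)=45/2, d(BU,G)=23/2, d(BU,J)=18, d(BU,N)=14, d(BU,R)=22, d(BU,T)=21
iteration 2: select N,R (d=4, Q=-161); attach at lengths (53/10, -13/10); label the merged cluster NR
  updated: d(A,NR)=47/2, d(BU,NR)=16, d(G,NR)=6, d(J,NR)=17, d(NR,T)=14
iteration 3: select BU,J (d=18, Q=-128); attach at lengths (25/4, 47/4); label the merged cluster BJU
  updated: d(A,BJU)=69/4, d(BJU,G)=33/4, d(BJU,NR)=15/2, d(BJU,T)=13
iteration 4: select BJU,NR (d=15/2, Q=-149/2); attach at lengths (35/12, 55/12); label the merged cluster BJNRU
  updated: d(A,BJNRU)=133/8, d(BJNRU,G)=27/8, d(BJNRU,T)=39/4
iteration 5: select A,BJNRU (d=133/8, Q=-401/8); attach at lengths (457/32, 75/32); label the merged cluster ABJNRU
  updated: d(ABJNRU,G)=15/8, d(ABJNRU,T)=105/16
iteration 6: select ABJNRU,G (d=15/8, Q=-231/16); attach at lengths (39/32, 21/32); label the merged cluster ABGJNRU
  updated: d(ABGJNRU,T)=171/32
iteration 7: select ABGJNRU,T (d=171/32); attach at lengths (171/64, 171/64); label the merged cluster ABGJNRTU
final tree: (((A:457/32,(((B:-1/3,U:4/3):25/4,J:47/4):35/12,(N:53/10,R:-13/10):55/12):75/32):39/32,G:21/32):171/64,T:171/64)
total length: 1739/32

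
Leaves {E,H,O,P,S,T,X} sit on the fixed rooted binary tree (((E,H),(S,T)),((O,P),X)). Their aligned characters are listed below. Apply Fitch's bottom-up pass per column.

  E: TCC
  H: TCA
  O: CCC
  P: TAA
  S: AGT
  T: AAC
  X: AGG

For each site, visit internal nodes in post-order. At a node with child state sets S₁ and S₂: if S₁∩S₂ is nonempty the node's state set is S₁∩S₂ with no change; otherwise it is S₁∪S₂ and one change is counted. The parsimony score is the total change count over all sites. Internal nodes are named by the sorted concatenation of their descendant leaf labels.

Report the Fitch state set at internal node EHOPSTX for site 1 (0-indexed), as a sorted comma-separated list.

A,C,G

EH@0: {T} ∩ {T} = {T} (intersection, +0)
ST@0: {A} ∩ {A} = {A} (intersection, +0)
EHST@0: {T} ∪ {A} = {A,T} (union, +1)
OP@0: {C} ∪ {T} = {C,T} (union, +1)
OPX@0: {C,T} ∪ {A} = {A,C,T} (union, +1)
EHOPSTX@0: {A,T} ∩ {A,C,T} = {A,T} (intersection, +0)
EH@1: {C} ∩ {C} = {C} (intersection, +0)
ST@1: {G} ∪ {A} = {A,G} (union, +1)
EHST@1: {C} ∪ {A,G} = {A,C,G} (union, +1)
OP@1: {C} ∪ {A} = {A,C} (union, +1)
OPX@1: {A,C} ∪ {G} = {A,C,G} (union, +1)
EHOPSTX@1: {A,C,G} ∩ {A,C,G} = {A,C,G} (intersection, +0)
EH@2: {C} ∪ {A} = {A,C} (union, +1)
ST@2: {T} ∪ {C} = {C,T} (union, +1)
EHST@2: {A,C} ∩ {C,T} = {C} (intersection, +0)
OP@2: {C} ∪ {A} = {A,C} (union, +1)
OPX@2: {A,C} ∪ {G} = {A,C,G} (union, +1)
EHOPSTX@2: {C} ∩ {A,C,G} = {C} (intersection, +0)
per-site changes: [3, 4, 4]; total = 11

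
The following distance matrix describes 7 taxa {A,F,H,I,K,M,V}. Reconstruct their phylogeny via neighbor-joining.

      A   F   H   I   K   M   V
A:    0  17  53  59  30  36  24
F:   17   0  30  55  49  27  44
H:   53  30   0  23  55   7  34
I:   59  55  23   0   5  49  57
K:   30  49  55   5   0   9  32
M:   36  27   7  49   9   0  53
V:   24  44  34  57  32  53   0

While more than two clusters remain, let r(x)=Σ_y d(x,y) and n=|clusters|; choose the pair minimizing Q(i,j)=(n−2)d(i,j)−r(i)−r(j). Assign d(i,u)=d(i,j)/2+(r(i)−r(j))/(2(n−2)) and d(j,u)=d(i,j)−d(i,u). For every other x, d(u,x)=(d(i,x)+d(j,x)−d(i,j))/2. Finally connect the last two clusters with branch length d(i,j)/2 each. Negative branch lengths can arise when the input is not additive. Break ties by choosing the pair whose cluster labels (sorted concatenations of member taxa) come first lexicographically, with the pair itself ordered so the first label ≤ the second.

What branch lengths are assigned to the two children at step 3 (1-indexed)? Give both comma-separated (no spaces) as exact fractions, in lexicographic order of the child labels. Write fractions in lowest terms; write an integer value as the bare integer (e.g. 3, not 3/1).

step 1: merge (I,K) at d=5, Q=-403; branch lengths I→93/10, K→-43/10; new cluster IK
  updated: d(A,IK)=42, d(F,IK)=99/2, d(H,IK)=73/2, d(IK,M)=53/2, d(IK,V)=42
step 2: merge (H,M) at d=7, Q=-282; branch lengths H→39/8, M→17/8; new cluster HM
  updated: d(A,HM)=41, d(F,HM)=25, d(HM,IK)=28, d(HM,V)=40
step 3: merge (HM,IK) at d=28, Q=-423/2; branch lengths HM→113/12, IK→223/12; new cluster HIKM
  updated: d(A,HIKM)=55/2, d(F,HIKM)=93/4, d(HIKM,V)=27
step 4: merge (A,F) at d=17, Q=-475/4; branch lengths A→73/16, F→199/16; new cluster AF
  updated: d(AF,HIKM)=135/8, d(AF,V)=51/2
step 5: merge (AF,HIKM) at d=135/8, Q=-555/8; branch lengths AF→123/16, HIKM→147/16; new cluster AFHIKM
  updated: d(AFHIKM,V)=285/16
step 6: merge (AFHIKM,V) at d=285/16; branch lengths AFHIKM→285/32, V→285/32; new cluster AFHIKMV
final tree: (((A:73/16,F:199/16):123/16,((H:39/8,M:17/8):113/12,(I:93/10,K:-43/10):223/12):147/16):285/32,V:285/32)
total length: 1467/16

113/12,223/12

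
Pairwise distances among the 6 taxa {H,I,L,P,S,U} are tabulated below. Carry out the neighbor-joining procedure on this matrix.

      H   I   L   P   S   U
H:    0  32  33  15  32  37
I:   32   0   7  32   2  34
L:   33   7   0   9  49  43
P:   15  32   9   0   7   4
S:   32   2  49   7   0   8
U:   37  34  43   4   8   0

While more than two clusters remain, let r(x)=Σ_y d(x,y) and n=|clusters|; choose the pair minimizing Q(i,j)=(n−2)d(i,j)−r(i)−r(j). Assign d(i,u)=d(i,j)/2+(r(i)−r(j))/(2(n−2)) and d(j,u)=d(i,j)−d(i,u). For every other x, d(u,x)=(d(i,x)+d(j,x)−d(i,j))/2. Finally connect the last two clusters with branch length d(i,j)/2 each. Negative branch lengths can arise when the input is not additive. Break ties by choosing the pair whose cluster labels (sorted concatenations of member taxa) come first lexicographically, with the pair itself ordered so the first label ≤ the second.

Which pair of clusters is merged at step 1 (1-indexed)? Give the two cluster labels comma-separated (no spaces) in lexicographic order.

step 1: merge (I,L) at d=7, Q=-220; branch lengths I→-3/4, L→31/4; new cluster IL
  updated: d(H,IL)=29, d(IL,P)=17, d(IL,S)=22, d(IL,U)=35
step 2: merge (H,IL) at d=29, Q=-129; branch lengths H→97/6, IL→77/6; new cluster HIL
  updated: d(HIL,P)=3/2, d(HIL,S)=25/2, d(HIL,U)=43/2
step 3: merge (HIL,P) at d=3/2, Q=-45; branch lengths HIL→13/2, P→-5; new cluster HILP
  updated: d(HILP,S)=9, d(HILP,U)=12
step 4: merge (HILP,S) at d=9, Q=-29; branch lengths HILP→13/2, S→5/2; new cluster HILPS
  updated: d(HILPS,U)=11/2
step 5: merge (HILPS,U) at d=11/2; branch lengths HILPS→11/4, U→11/4; new cluster HILPSU
final tree: ((((H:97/6,(I:-3/4,L:31/4):77/6):13/2,P:-5):13/2,S:5/2):11/4,U:11/4)
total length: 52

I,L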